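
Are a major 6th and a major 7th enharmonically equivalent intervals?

No

A major sixth spans 9 semitones; a major seventh spans 11.
The spans differ, so they are not enharmonic equivalents.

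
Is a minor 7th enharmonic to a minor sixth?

A minor seventh spans 10 semitones; a minor sixth spans 8.
The spans differ, so they are not enharmonic equivalents.

No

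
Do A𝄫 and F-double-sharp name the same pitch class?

Yes

Abb = pitch class 7 and F## = pitch class 7 — the same pitch class, so they are enharmonic equivalents.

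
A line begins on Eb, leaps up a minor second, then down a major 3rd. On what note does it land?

Dbb

A minor second up from Eb is Fb (letter F, 1 semitone up).
A major third down from Fb is Dbb (letter D, 4 semitones down).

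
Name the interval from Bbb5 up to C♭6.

The letter names run B→C, a span of 1 letter step, so the interval is some kind of second.
Bbb to Cb is 2 semitones. A major second is 2, so 2 makes it major.

major second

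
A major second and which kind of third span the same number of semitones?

diminished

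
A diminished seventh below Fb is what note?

F down a major seventh is Gb, so the target letter is G.
From Fb, a diminished seventh is 9 semitones down: G.

G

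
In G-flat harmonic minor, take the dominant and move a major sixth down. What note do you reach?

Fb

The dominant of Gb harmonic minor is Db.
A major sixth (9 semitones) below Db lands on the letter F, giving Fb.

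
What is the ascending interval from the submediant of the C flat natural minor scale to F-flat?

The submediant of Cb natural minor is Abb.
Abb up to Fb: letters A→F make it a sixth; 9 semitones makes it major.

major sixth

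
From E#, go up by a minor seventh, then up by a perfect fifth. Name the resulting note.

A#

A minor seventh up from E# is D# (letter D, 10 semitones up).
A perfect fifth up from D# is A# (letter A, 7 semitones up).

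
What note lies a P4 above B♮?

A fourth above B lands on the letter E.
A perfect fourth spans 5 semitones, so B moves to pitch class 4. On the letter E that is E.

E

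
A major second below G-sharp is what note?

F#

G down a major second is F, so the target letter is F.
From G#, a major second is 2 semitones down: F#.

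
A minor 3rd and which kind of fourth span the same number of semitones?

A minor third spans 3 semitones.
A fourth spanning 3 semitones is doubly diminished (the perfect fourth is 5).

doubly diminished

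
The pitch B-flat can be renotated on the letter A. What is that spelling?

A#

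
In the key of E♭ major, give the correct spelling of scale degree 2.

Degree 2 takes the letter 1 step above E, which is F.
In major, degree 2 sits 2 semitones above the tonic. Eb + 2 semitones is pitch class 5, spelled on F as F.

F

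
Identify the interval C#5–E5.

minor third

Counting letters C–D–E gives a third.
C#→E = 3 semitones, 1 narrower than the major third (4), so minor.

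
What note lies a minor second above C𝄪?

C up a major second is D, so the target letter is D.
From C##, a minor second is 1 semitone up: D#.

D#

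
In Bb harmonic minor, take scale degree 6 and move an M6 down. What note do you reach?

Scale degree 6 of Bb harmonic minor is Gb.
A major sixth (9 semitones) below Gb lands on the letter B, giving Bbb.

Bbb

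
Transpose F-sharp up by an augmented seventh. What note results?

F up a major seventh is E, so the target letter is E.
From F#, an augmented seventh is 12 semitones up: E##.

E##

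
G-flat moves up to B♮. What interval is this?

augmented third

The letter names run G→B, a span of 2 letter steps, so the interval is some kind of third.
Gb to B is 5 semitones. A major third is 4, so 5 makes it augmented.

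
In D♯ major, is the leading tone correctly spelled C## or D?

C##

Each scale degree takes a distinct letter name. Degree 7 of a scale on D must use the letter C.
C## and D are enharmonically the same pitch, but only C## uses the letter C, so it is the correct spelling here.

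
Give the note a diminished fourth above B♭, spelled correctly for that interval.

A fourth above B lands on the letter E.
A diminished fourth spans 4 semitones, so Bb moves to pitch class 2. On the letter E that is Ebb.

Ebb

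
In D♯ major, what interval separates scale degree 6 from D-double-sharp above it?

major third

Scale degree 6 of D# major is B#.
B# up to D##: letters B→D make it a third; 4 semitones makes it major.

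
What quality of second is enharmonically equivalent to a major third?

doubly augmented

A major third spans 4 semitones.
A second spanning 4 semitones is doubly augmented (the major second is 2).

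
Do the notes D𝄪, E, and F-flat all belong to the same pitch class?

D## is pitch class 4; E is pitch class 4; Fb is pitch class 4.
All spellings map to pitch class 4, so they are enharmonically equivalent.

Yes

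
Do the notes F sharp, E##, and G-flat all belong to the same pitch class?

Yes

F# is pitch class 6; E## is pitch class 6; Gb is pitch class 6.
All spellings map to pitch class 6, so they are enharmonically equivalent.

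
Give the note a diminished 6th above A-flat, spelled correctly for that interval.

Fbb

A up a major sixth is F#, so the target letter is F.
From Ab, a diminished sixth is 7 semitones up: Fbb.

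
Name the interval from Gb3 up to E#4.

doubly augmented sixth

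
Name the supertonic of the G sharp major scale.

Degree 2 takes the letter 1 step above G, which is A.
In major, degree 2 sits 2 semitones above the tonic. G# + 2 semitones is pitch class 10, spelled on A as A#.

A#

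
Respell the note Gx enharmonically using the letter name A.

A

Plain A sits at the same pitch as G##, so on the letter A the same pitch needs a natural: A.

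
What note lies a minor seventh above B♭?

Ab

B up a major seventh is A#, so the target letter is A.
From Bb, a minor seventh is 10 semitones up: Ab.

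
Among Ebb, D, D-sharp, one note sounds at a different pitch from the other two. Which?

D#

In 12-tone equal temperament, enharmonic equivalents share a pitch class. Ebb is pitch class 2; D is pitch class 2; D# is pitch class 3.
Ebb and D share pitch class 2, while D# is pitch class 3.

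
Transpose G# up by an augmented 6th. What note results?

G up a major sixth is E, so the target letter is E.
From G#, an augmented sixth is 10 semitones up: E##.

E##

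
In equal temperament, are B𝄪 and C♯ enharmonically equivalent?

B## = pitch class 1 and C# = pitch class 1 — the same pitch class, so they are enharmonic equivalents.

Yes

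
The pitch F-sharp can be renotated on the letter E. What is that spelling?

E##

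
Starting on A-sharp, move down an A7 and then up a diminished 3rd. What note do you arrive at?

An augmented seventh down from A# is Bb (letter B, 12 semitones down).
A diminished third up from Bb is Dbb (letter D, 2 semitones up).

Dbb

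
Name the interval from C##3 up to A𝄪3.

major sixth

Counting letters C–D–E–F–G–A gives a sixth.
C##→A## = 9 semitones, exactly the major sixth.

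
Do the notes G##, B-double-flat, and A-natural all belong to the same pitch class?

G## = pitch class 9 and Bbb = pitch class 9 and A = pitch class 9 — the same pitch class, so they are enharmonic equivalents.

Yes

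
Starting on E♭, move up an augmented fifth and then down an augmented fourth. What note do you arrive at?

F

An augmented fifth up from Eb is B (letter B, 8 semitones up).
An augmented fourth down from B is F (letter F, 6 semitones down).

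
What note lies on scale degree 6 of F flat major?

Db

The Fb major scale runs Fb Gb Ab Bbb Cb Db Eb.
Degree 6 is Db.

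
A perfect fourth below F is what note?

C

F down a perfect fourth is C, so the target letter is C.
From F, a perfect fourth is 5 semitones down: C.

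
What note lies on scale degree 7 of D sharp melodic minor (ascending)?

C##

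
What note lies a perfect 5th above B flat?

F

B up a perfect fifth is F#, so the target letter is F.
From Bb, a perfect fifth is 7 semitones up: F.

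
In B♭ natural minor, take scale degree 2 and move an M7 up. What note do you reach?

B

Scale degree 2 of Bb natural minor is C.
A major seventh (11 semitones) above C lands on the letter B, giving B.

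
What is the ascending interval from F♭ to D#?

The letter names run F→D, a span of 5 letter steps, so the interval is some kind of sixth.
Fb to D# is 11 semitones. A major sixth is 9, so 11 makes it doubly augmented.

doubly augmented sixth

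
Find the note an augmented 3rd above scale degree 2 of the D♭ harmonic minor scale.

Scale degree 2 of Db harmonic minor is Eb.
An augmented third (5 semitones) above Eb lands on the letter G, giving G#.

G#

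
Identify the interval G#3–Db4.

Counting letters G–A–B–C–D gives a fifth.
G#→Db = 5 semitones, 2 narrower than the perfect fifth (7), so doubly diminished.

doubly diminished fifth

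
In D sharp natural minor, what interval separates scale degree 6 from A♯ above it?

major seventh

Scale degree 6 of D# natural minor is B.
B up to A#: letters B→A make it a seventh; 11 semitones makes it major.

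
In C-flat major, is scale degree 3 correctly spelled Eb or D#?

Each scale degree takes a distinct letter name. Degree 3 of a scale on C must use the letter E.
Eb and D# are enharmonically the same pitch, but only Eb uses the letter E, so it is the correct spelling here.

Eb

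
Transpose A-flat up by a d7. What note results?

A up a major seventh is G#, so the target letter is G.
From Ab, a diminished seventh is 9 semitones up: Gbb.

Gbb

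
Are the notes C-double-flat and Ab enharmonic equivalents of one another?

Two spellings are enharmonically equivalent only if they share a pitch class.
Here Cbb → 10, Ab → 8; 8 ≠ 10, so they are not.

No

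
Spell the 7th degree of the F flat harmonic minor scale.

Eb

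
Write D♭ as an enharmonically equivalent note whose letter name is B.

B##

Db is pitch class 1. The letter B alone is pitch class 11.
To reach pitch class 1 from B requires an offset of +2 semitones, i.e. double sharp: B##.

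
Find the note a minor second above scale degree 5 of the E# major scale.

C#

Scale degree 5 of E# major is B#.
A minor second (1 semitone) above B# lands on the letter C, giving C#.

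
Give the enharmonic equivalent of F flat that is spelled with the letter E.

Fb is pitch class 4. The letter E alone is pitch class 4.
Pitch class 4 on E needs no accidental: E.

E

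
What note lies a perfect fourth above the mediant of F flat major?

Db

The mediant of Fb major is Ab.
A perfect fourth (5 semitones) above Ab lands on the letter D, giving Db.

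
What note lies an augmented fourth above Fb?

A fourth above F lands on the letter B.
An augmented fourth spans 6 semitones, so Fb moves to pitch class 10. On the letter B that is Bb.

Bb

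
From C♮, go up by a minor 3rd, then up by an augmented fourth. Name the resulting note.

A

A minor third up from C is Eb (letter E, 3 semitones up).
An augmented fourth up from Eb is A (letter A, 6 semitones up).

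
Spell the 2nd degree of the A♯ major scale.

B#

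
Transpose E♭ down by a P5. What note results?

Ab

A fifth below E lands on the letter A.
A perfect fifth spans 7 semitones, so Eb moves to pitch class 8. On the letter A that is Ab.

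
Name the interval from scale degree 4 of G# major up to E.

Scale degree 4 of G# major is C#.
C# up to E: letters C→E make it a third; 3 semitones makes it minor.

minor third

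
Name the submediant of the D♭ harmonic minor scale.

Bbb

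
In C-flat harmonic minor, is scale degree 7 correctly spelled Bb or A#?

Each scale degree takes a distinct letter name. Degree 7 of a scale on C must use the letter B.
Bb and A# are enharmonically the same pitch, but only Bb uses the letter B, so it is the correct spelling here.

Bb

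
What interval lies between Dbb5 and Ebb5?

major second

The letter names run D→E, a span of 1 letter step, so the interval is some kind of second.
Dbb to Ebb is 2 semitones. A major second is 2, so 2 makes it major.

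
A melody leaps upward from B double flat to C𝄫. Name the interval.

minor second

Counting letters B–C gives a second.
Bbb→Cbb = 1 semitone, 1 narrower than the major second (2), so minor.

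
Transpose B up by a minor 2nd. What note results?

C

A second above B lands on the letter C.
A minor second spans 1 semitone, so B moves to pitch class 0. On the letter C that is C.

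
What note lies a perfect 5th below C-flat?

Fb

C down a perfect fifth is F, so the target letter is F.
From Cb, a perfect fifth is 7 semitones down: Fb.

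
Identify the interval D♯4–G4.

The letter names run D→G, a span of 3 letter steps, so the interval is some kind of fourth.
D# to G is 4 semitones. A perfect fourth is 5, so 4 makes it diminished.

diminished fourth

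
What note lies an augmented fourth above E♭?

A fourth above E lands on the letter A.
An augmented fourth spans 6 semitones, so Eb moves to pitch class 9. On the letter A that is A.

A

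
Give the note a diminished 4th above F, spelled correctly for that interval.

Bbb

F up a perfect fourth is Bb, so the target letter is B.
From F, a diminished fourth is 4 semitones up: Bbb.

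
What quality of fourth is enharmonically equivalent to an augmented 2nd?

An augmented second spans 3 semitones.
A fourth spanning 3 semitones is doubly diminished (the perfect fourth is 5).

doubly diminished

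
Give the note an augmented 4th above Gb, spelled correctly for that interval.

G up a perfect fourth is C, so the target letter is C.
From Gb, an augmented fourth is 6 semitones up: C.

C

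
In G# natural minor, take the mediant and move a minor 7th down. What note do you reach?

C#

The mediant of G# natural minor is B.
A minor seventh (10 semitones) below B lands on the letter C, giving C#.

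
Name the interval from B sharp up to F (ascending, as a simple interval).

doubly diminished fifth

The letter names run B→F, a span of 4 letter steps, so the interval is some kind of fifth.
B# to F is 5 semitones. A perfect fifth is 7, so 5 makes it doubly diminished.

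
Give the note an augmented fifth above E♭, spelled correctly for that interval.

B

A fifth above E lands on the letter B.
An augmented fifth spans 8 semitones, so Eb moves to pitch class 11. On the letter B that is B.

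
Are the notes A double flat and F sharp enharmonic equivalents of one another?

Two spellings are enharmonically equivalent only if they share a pitch class.
Here Abb → 7, F# → 6; 6 ≠ 7, so they are not.

No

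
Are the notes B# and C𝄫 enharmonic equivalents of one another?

No

B# is pitch class 0; Cbb is pitch class 10.
The pitch classes differ (0 vs. 10), so they are not enharmonic equivalents.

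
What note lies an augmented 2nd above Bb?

C#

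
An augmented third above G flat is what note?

B

G up a major third is B, so the target letter is B.
From Gb, an augmented third is 5 semitones up: B.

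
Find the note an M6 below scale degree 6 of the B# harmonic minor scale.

B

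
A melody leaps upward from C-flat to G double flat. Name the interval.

diminished fifth

Counting letters C–D–E–F–G gives a fifth.
Cb→Gbb = 6 semitones, 1 narrower than the perfect fifth (7), so diminished.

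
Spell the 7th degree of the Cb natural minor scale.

Bbb

The Cb natural minor scale runs Cb Db Ebb Fb Gb Abb Bbb.
Degree 7 is Bbb.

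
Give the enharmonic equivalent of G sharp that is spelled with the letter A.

Ab

Plain A sits 1 semitone above G#, so on the letter A the same pitch needs a flat: Ab.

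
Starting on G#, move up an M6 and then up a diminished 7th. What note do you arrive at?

A major sixth up from G# is E# (letter E, 9 semitones up).
A diminished seventh up from E# is D (letter D, 9 semitones up).

D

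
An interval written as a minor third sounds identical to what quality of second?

augmented

A minor third spans 3 semitones.
A second spanning 3 semitones is augmented (the major second is 2).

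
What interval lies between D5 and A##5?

doubly augmented fifth

Counting letters D–E–F–G–A gives a fifth.
D→A## = 9 semitones, 2 wider than the perfect fifth (7), so doubly augmented.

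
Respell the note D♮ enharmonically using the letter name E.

Ebb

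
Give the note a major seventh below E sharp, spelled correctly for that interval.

A seventh below E lands on the letter F.
A major seventh spans 11 semitones, so E# moves to pitch class 6. On the letter F that is F#.

F#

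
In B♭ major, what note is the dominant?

Degree 5 takes the letter 4 steps above B, which is F.
In major, degree 5 sits 7 semitones above the tonic. Bb + 7 semitones is pitch class 5, spelled on F as F.

F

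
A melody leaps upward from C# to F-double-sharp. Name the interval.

Counting letters C–D–E–F gives a fourth.
C#→F## = 6 semitones, 1 wider than the perfect fourth (5), so augmented.

augmented fourth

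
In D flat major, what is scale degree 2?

Eb

The Db major scale runs Db Eb F Gb Ab Bb C.
Degree 2 is Eb.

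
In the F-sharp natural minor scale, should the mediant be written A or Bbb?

Each scale degree takes a distinct letter name. Degree 3 of a scale on F must use the letter A.
A and Bbb are enharmonically the same pitch, but only A uses the letter A, so it is the correct spelling here.

A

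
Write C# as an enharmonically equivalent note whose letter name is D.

Db

Plain D sits 1 semitone above C#, so on the letter D the same pitch needs a flat: Db.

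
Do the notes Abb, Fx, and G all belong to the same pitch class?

Abb = pitch class 7 and F## = pitch class 7 and G = pitch class 7 — the same pitch class, so they are enharmonic equivalents.

Yes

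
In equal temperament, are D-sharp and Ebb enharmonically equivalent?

Two spellings are enharmonically equivalent only if they share a pitch class.
Here D# → 3, Ebb → 2; 2 ≠ 3, so they are not.

No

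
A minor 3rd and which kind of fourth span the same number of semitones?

doubly diminished

A minor third spans 3 semitones.
A fourth spanning 3 semitones is doubly diminished (the perfect fourth is 5).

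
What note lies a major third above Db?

F

D up a major third is F#, so the target letter is F.
From Db, a major third is 4 semitones up: F.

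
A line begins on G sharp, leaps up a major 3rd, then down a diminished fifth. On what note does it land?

E##

A major third up from G# is B# (letter B, 4 semitones up).
A diminished fifth down from B# is E## (letter E, 6 semitones down).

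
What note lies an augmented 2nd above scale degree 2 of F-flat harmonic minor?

Scale degree 2 of Fb harmonic minor is Gb.
An augmented second (3 semitones) above Gb lands on the letter A, giving A.

A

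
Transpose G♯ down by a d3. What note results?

E##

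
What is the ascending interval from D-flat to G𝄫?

Counting letters D–E–F–G gives a fourth.
Db→Gbb = 4 semitones, 1 narrower than the perfect fourth (5), so diminished.

diminished fourth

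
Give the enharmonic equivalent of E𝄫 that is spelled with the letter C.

C##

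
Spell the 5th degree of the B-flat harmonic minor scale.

The Bb harmonic minor scale runs Bb C Db Eb F Gb A.
Degree 5 is F.

F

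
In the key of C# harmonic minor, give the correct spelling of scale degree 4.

The C# harmonic minor scale runs C# D# E F# G# A B#.
Degree 4 is F#.

F#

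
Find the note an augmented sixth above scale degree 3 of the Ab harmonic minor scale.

Scale degree 3 of Ab harmonic minor is Cb.
An augmented sixth (10 semitones) above Cb lands on the letter A, giving A.

A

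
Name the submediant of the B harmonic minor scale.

The B harmonic minor scale runs B C# D E F# G A#.
Degree 6 is G.

G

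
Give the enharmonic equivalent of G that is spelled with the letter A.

Abb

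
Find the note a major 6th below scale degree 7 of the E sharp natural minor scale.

F#

Scale degree 7 of E# natural minor is D#.
A major sixth (9 semitones) below D# lands on the letter F, giving F#.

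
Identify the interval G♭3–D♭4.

The letter names run G→D, a span of 4 letter steps, so the interval is some kind of fifth.
Gb to Db is 7 semitones. A perfect fifth is 7, so 7 makes it perfect.

perfect fifth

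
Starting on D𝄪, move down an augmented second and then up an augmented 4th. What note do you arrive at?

An augmented second down from D## is C# (letter C, 3 semitones down).
An augmented fourth up from C# is F## (letter F, 6 semitones up).

F##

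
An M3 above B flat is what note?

D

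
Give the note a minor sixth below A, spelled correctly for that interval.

C#

A down a major sixth is C, so the target letter is C.
From A, a minor sixth is 8 semitones down: C#.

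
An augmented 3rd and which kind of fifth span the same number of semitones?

An augmented third spans 5 semitones.
A fifth spanning 5 semitones is doubly diminished (the perfect fifth is 7).

doubly diminished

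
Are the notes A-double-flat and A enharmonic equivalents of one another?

Abb is pitch class 7; A is pitch class 9.
The pitch classes differ (7 vs. 9), so they are not enharmonic equivalents.

No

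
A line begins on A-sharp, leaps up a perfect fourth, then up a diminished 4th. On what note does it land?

A perfect fourth up from A# is D# (letter D, 5 semitones up).
A diminished fourth up from D# is G (letter G, 4 semitones up).

G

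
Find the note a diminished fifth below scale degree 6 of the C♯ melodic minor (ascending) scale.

Scale degree 6 of C# melodic minor (ascending) is A#.
A diminished fifth (6 semitones) below A# lands on the letter D, giving D##.

D##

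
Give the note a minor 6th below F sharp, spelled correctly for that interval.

A sixth below F lands on the letter A.
A minor sixth spans 8 semitones, so F# moves to pitch class 10. On the letter A that is A#.

A#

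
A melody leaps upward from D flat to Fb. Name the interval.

minor third

The letter names run D→F, a span of 2 letter steps, so the interval is some kind of third.
Db to Fb is 3 semitones. A major third is 4, so 3 makes it minor.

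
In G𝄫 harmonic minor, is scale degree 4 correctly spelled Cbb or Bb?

Each scale degree takes a distinct letter name. Degree 4 of a scale on G must use the letter C.
Cbb and Bb are enharmonically the same pitch, but only Cbb uses the letter C, so it is the correct spelling here.

Cbb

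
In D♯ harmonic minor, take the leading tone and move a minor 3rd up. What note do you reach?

E#

The leading tone of D# harmonic minor is C##.
A minor third (3 semitones) above C## lands on the letter E, giving E#.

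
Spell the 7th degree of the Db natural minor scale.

Cb

Degree 7 takes the letter 6 steps above D, which is C.
In natural minor, degree 7 sits 10 semitones above the tonic. Db + 10 semitones is pitch class 11, spelled on C as Cb.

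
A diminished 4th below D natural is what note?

A#

A fourth below D lands on the letter A.
A diminished fourth spans 4 semitones, so D moves to pitch class 10. On the letter A that is A#.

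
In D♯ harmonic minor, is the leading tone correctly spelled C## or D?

C##

Each scale degree takes a distinct letter name. Degree 7 of a scale on D must use the letter C.
C## and D are enharmonically the same pitch, but only C## uses the letter C, so it is the correct spelling here.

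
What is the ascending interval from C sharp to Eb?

Counting letters C–D–E gives a third.
C#→Eb = 2 semitones, 2 narrower than the major third (4), so diminished.

diminished third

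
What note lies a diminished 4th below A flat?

E

A fourth below A lands on the letter E.
A diminished fourth spans 4 semitones, so Ab moves to pitch class 4. On the letter E that is E.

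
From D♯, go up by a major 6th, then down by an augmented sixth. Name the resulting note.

D

A major sixth up from D# is B# (letter B, 9 semitones up).
An augmented sixth down from B# is D (letter D, 10 semitones down).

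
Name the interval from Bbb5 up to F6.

augmented fifth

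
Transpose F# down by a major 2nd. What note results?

E

F down a major second is Eb, so the target letter is E.
From F#, a major second is 2 semitones down: E.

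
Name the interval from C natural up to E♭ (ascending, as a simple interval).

Counting letters C–D–E gives a third.
C→Eb = 3 semitones, 1 narrower than the major third (4), so minor.

minor third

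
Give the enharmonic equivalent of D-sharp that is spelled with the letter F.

D# is pitch class 3. The letter F alone is pitch class 5.
To reach pitch class 3 from F requires an offset of -2 semitones, i.e. double flat: Fbb.

Fbb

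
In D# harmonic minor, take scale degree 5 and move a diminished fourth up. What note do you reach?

Scale degree 5 of D# harmonic minor is A#.
A diminished fourth (4 semitones) above A# lands on the letter D, giving D.

D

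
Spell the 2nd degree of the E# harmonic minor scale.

Degree 2 takes the letter 1 step above E, which is F.
In harmonic minor, degree 2 sits 2 semitones above the tonic. E# + 2 semitones is pitch class 7, spelled on F as F##.

F##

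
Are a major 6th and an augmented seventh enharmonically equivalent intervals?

No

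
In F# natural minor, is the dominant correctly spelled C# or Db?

Each scale degree takes a distinct letter name. Degree 5 of a scale on F must use the letter C.
C# and Db are enharmonically the same pitch, but only C# uses the letter C, so it is the correct spelling here.

C#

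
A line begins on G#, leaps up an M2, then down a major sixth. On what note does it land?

C#

A major second up from G# is A# (letter A, 2 semitones up).
A major sixth down from A# is C# (letter C, 9 semitones down).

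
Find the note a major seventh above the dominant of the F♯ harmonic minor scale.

B#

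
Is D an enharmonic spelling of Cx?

Yes

D = pitch class 2 and C## = pitch class 2 — the same pitch class, so they are enharmonic equivalents.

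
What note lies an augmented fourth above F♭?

F up a perfect fourth is Bb, so the target letter is B.
From Fb, an augmented fourth is 6 semitones up: Bb.

Bb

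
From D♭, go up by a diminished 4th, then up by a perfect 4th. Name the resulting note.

Cbb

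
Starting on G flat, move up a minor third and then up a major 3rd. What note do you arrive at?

A minor third up from Gb is Bbb (letter B, 3 semitones up).
A major third up from Bbb is Db (letter D, 4 semitones up).

Db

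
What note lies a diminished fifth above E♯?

B

E up a perfect fifth is B, so the target letter is B.
From E#, a diminished fifth is 6 semitones up: B.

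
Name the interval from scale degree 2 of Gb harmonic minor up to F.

major sixth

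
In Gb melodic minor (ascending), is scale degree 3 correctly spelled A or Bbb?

Bbb

Each scale degree takes a distinct letter name. Degree 3 of a scale on G must use the letter B.
Bbb and A are enharmonically the same pitch, but only Bbb uses the letter B, so it is the correct spelling here.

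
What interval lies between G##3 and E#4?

The letter names run G→E, a span of 5 letter steps, so the interval is some kind of sixth.
G## to E# is 8 semitones. A major sixth is 9, so 8 makes it minor.

minor sixth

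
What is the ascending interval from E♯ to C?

Counting letters E–F–G–A–B–C gives a sixth.
E#→C = 7 semitones, 2 narrower than the major sixth (9), so diminished.

diminished sixth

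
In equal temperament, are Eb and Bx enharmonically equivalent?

No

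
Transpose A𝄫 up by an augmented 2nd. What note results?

A second above A lands on the letter B.
An augmented second spans 3 semitones, so Abb moves to pitch class 10. On the letter B that is Bb.

Bb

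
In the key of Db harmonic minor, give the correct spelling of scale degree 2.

Degree 2 takes the letter 1 step above D, which is E.
In harmonic minor, degree 2 sits 2 semitones above the tonic. Db + 2 semitones is pitch class 3, spelled on E as Eb.

Eb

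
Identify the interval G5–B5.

major third

The letter names run G→B, a span of 2 letter steps, so the interval is some kind of third.
G to B is 4 semitones. A major third is 4, so 4 makes it major.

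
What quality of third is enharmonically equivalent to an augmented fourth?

doubly augmented

An augmented fourth spans 6 semitones.
A third spanning 6 semitones is doubly augmented (the major third is 4).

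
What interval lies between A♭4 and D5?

Counting letters A–B–C–D gives a fourth.
Ab→D = 6 semitones, 1 wider than the perfect fourth (5), so augmented.

augmented fourth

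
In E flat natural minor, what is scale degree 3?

Gb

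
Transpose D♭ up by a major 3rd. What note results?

F

A third above D lands on the letter F.
A major third spans 4 semitones, so Db moves to pitch class 5. On the letter F that is F.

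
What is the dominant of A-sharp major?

E#

The A# major scale runs A# B# C## D# E# F## G##.
Degree 5 is E#.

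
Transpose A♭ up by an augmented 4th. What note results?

D

A up a perfect fourth is D, so the target letter is D.
From Ab, an augmented fourth is 6 semitones up: D.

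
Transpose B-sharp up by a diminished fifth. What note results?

F#

A fifth above B lands on the letter F.
A diminished fifth spans 6 semitones, so B# moves to pitch class 6. On the letter F that is F#.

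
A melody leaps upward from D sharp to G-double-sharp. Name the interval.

augmented fourth

The letter names run D→G, a span of 3 letter steps, so the interval is some kind of fourth.
D# to G## is 6 semitones. A perfect fourth is 5, so 6 makes it augmented.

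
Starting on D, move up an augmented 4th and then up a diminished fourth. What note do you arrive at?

An augmented fourth up from D is G# (letter G, 6 semitones up).
A diminished fourth up from G# is C (letter C, 4 semitones up).

C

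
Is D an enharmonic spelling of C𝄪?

Yes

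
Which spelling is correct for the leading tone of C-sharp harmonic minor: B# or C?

B#

Each scale degree takes a distinct letter name. Degree 7 of a scale on C must use the letter B.
B# and C are enharmonically the same pitch, but only B# uses the letter B, so it is the correct spelling here.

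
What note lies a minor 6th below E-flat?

A sixth below E lands on the letter G.
A minor sixth spans 8 semitones, so Eb moves to pitch class 7. On the letter G that is G.

G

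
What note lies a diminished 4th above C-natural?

A fourth above C lands on the letter F.
A diminished fourth spans 4 semitones, so C moves to pitch class 4. On the letter F that is Fb.

Fb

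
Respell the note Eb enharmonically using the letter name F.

Fbb

Eb is pitch class 3. The letter F alone is pitch class 5.
To reach pitch class 3 from F requires an offset of -2 semitones, i.e. double flat: Fbb.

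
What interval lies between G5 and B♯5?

augmented third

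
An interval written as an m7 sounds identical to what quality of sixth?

A minor seventh spans 10 semitones.
A sixth spanning 10 semitones is augmented (the major sixth is 9).

augmented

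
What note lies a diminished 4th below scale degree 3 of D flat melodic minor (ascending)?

Scale degree 3 of Db melodic minor (ascending) is Fb.
A diminished fourth (4 semitones) below Fb lands on the letter C, giving C.

C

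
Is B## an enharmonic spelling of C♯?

Yes

B## = pitch class 1 and C# = pitch class 1 — the same pitch class, so they are enharmonic equivalents.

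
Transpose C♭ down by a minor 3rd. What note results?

Ab

A third below C lands on the letter A.
A minor third spans 3 semitones, so Cb moves to pitch class 8. On the letter A that is Ab.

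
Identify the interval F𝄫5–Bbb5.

augmented fourth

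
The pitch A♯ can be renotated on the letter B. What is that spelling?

Plain B sits 1 semitone above A#, so on the letter B the same pitch needs a flat: Bb.

Bb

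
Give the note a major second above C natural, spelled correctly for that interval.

A second above C lands on the letter D.
A major second spans 2 semitones, so C moves to pitch class 2. On the letter D that is D.

D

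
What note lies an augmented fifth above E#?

B##

E up a perfect fifth is B, so the target letter is B.
From E#, an augmented fifth is 8 semitones up: B##.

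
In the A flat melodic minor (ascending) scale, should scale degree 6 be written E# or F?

Each scale degree takes a distinct letter name. Degree 6 of a scale on A must use the letter F.
F and E# are enharmonically the same pitch, but only F uses the letter F, so it is the correct spelling here.

F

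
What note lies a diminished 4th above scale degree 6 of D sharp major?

E

Scale degree 6 of D# major is B#.
A diminished fourth (4 semitones) above B# lands on the letter E, giving E.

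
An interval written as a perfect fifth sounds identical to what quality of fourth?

A perfect fifth spans 7 semitones.
A fourth spanning 7 semitones is doubly augmented (the perfect fourth is 5).

doubly augmented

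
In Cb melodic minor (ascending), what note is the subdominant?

Fb

The Cb melodic minor (ascending) scale runs Cb Db Ebb Fb Gb Ab Bb.
Degree 4 is Fb.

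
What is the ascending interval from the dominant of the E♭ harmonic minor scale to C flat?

minor second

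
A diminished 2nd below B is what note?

A second below B lands on the letter A.
A diminished second spans 0 semitones, so B moves to pitch class 11. On the letter A that is A##.

A##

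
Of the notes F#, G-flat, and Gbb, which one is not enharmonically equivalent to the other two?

In 12-tone equal temperament, enharmonic equivalents share a pitch class. F# is pitch class 6; Gb is pitch class 6; Gbb is pitch class 5.
F# and Gb share pitch class 6, while Gbb is pitch class 5.

Gbb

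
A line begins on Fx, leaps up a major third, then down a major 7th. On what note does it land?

B#

A major third up from F## is A## (letter A, 4 semitones up).
A major seventh down from A## is B# (letter B, 11 semitones down).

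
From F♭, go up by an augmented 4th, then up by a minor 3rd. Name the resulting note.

Db

An augmented fourth up from Fb is Bb (letter B, 6 semitones up).
A minor third up from Bb is Db (letter D, 3 semitones up).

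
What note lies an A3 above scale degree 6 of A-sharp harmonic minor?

Scale degree 6 of A# harmonic minor is F#.
An augmented third (5 semitones) above F# lands on the letter A, giving A##.

A##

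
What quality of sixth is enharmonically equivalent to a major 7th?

doubly augmented

A major seventh spans 11 semitones.
A sixth spanning 11 semitones is doubly augmented (the major sixth is 9).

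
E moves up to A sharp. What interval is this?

augmented fourth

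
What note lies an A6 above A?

F##

A sixth above A lands on the letter F.
An augmented sixth spans 10 semitones, so A moves to pitch class 7. On the letter F that is F##.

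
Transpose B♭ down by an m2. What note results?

A

A second below B lands on the letter A.
A minor second spans 1 semitone, so Bb moves to pitch class 9. On the letter A that is A.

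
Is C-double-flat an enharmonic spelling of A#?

Cbb is pitch class 10; A# is pitch class 10.
All spellings map to pitch class 10, so they are enharmonically equivalent.

Yes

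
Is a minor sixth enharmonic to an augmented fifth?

A minor sixth spans 8 semitones; an augmented fifth spans 8.
They are enharmonically equivalent.

Yes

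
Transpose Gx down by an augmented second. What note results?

F#

G down a major second is F, so the target letter is F.
From G##, an augmented second is 3 semitones down: F#.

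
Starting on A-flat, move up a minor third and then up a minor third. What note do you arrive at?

Ebb

A minor third up from Ab is Cb (letter C, 3 semitones up).
A minor third up from Cb is Ebb (letter E, 3 semitones up).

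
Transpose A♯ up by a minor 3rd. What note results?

C#

A up a major third is C#, so the target letter is C.
From A#, a minor third is 3 semitones up: C#.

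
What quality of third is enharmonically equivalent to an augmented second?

An augmented second spans 3 semitones.
A third spanning 3 semitones is minor (the major third is 4).

minor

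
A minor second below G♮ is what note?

G down a major second is F, so the target letter is F.
From G, a minor second is 1 semitone down: F#.

F#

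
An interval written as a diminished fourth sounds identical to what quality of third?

A diminished fourth spans 4 semitones.
A third spanning 4 semitones is major (the major third is 4).

major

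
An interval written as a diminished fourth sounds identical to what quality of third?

major

A diminished fourth spans 4 semitones.
A third spanning 4 semitones is major (the major third is 4).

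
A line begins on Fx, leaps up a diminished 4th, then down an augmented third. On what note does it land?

A diminished fourth up from F## is B (letter B, 4 semitones up).
An augmented third down from B is Gb (letter G, 5 semitones down).

Gb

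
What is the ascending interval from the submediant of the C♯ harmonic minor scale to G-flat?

The submediant of C# harmonic minor is A.
A up to Gb: letters A→G make it a seventh; 9 semitones makes it diminished.

diminished seventh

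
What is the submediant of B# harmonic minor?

G#

The B# harmonic minor scale runs B# C## D# E# F## G# A##.
Degree 6 is G#.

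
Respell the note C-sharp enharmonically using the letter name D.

Db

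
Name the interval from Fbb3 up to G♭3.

augmented second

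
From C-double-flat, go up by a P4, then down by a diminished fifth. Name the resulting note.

Bbb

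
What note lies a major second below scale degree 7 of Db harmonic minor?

Scale degree 7 of Db harmonic minor is C.
A major second (2 semitones) below C lands on the letter B, giving Bb.

Bb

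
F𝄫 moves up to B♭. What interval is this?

doubly augmented fourth

The letter names run F→B, a span of 3 letter steps, so the interval is some kind of fourth.
Fbb to Bb is 7 semitones. A perfect fourth is 5, so 7 makes it doubly augmented.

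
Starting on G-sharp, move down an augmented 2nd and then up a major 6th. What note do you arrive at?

D

An augmented second down from G# is F (letter F, 3 semitones down).
A major sixth up from F is D (letter D, 9 semitones up).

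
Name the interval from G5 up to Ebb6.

diminished sixth

Counting letters G–A–B–C–D–E gives a sixth.
G→Ebb = 7 semitones, 2 narrower than the major sixth (9), so diminished.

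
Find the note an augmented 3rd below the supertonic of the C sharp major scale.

Bb

The supertonic of C# major is D#.
An augmented third (5 semitones) below D# lands on the letter B, giving Bb.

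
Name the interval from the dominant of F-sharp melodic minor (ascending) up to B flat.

diminished seventh

The dominant of F# melodic minor (ascending) is C#.
C# up to Bb: letters C→B make it a seventh; 9 semitones makes it diminished.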